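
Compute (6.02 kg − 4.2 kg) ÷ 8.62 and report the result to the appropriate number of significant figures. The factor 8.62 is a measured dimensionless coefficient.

0.21 kg

6.02 kg − 4.2 kg = 1.82 kg; the difference is limited to 1 decimal place (2 s.f.).
Carrying full precision, 1.82 ÷ 8.62 = 0.211136890951… kg; 8.62 has 3 s.f., so the result keeps min(2, 3) = 2 s.f.
Rounded to 2 significant figures: 0.21 kg.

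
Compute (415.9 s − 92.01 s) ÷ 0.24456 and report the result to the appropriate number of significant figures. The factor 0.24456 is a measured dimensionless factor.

1324 s

415.9 s − 92.01 s = 323.89 s; the difference is limited to 1 decimal place (4 s.f.).
Carrying full precision, 323.89 ÷ 0.24456 = 1324.37847563… s; 0.24456 has 5 s.f., so the result keeps min(4, 5) = 4 s.f.
Rounded to 4 significant figures: 1324 s.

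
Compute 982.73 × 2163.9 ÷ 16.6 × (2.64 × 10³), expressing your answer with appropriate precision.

982.73 × 2163.9 ÷ 16.6 × (2.64 × 10³) = 338195044.583…
Multiplication/division keeps the fewest significant figures: 982.73 → 5 s.f., 2163.9 → 5 s.f., 16.6 → 3 s.f., 2.64 × 10³ → 3 s.f.; limit is 3.
Rounded to 3 significant figures: 3.38 × 10⁸.

3.38 × 10⁸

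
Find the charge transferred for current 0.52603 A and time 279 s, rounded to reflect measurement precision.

147 C

charge transferred = 0.52603 A × 279 s = 146.76237 C.
0.52603 has 5 significant figures; 279 has 3.
Division/multiplication keeps the fewest: 3 significant figures.
Rounded: 147 C.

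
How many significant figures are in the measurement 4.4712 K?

5

4.4712: every digit is nonzero and significant.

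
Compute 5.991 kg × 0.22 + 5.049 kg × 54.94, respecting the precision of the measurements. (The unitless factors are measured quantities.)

278.7 kg

5.991 × 0.22 = 1.31802 → 1.3 kg (2 s.f., last digit at the 10^-1 place).
5.049 × 54.94 = 277.39206 → 277.4 kg (4 s.f., last digit at the 10^-1 place).
Sum: 278.71008 kg; keep the coarser place, 10^-1.
Result: 278.7 kg.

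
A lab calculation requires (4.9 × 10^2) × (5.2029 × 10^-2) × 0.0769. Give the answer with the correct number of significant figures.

(4.9 × 10^2) × (5.2029 × 10^-2) × 0.0769 = 1.960504749
Multiplication/division keeps the fewest significant figures: 4.9 × 10^2 → 2 s.f., 5.2029 × 10^-2 → 5 s.f., 0.0769 → 3 s.f.; limit is 2.
Rounded to 2 significant figures: 2.0.

2.0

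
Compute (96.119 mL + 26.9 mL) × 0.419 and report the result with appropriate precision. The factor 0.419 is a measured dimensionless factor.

51.5 mL

96.119 mL + 26.9 mL = 123.019 mL; the sum is limited to 1 decimal place (4 s.f.).
Carrying full precision, 123.019 × 0.419 = 51.544961 mL; 0.419 has 3 s.f., so the result keeps min(4, 3) = 3 s.f.
Rounded to 3 significant figures: 51.5 mL.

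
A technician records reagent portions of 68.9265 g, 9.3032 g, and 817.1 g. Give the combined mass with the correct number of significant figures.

68.9265 g + 9.3032 g + 817.1 g = 895.3297 g.
Addition/subtraction keeps the fewest decimal places: 68.9265 → 4 decimal places, 9.3032 → 4 decimal places, 817.1 → 1 decimal place; limit is 1.
Rounded to 1 decimal place: 895.3 g.

895.3 g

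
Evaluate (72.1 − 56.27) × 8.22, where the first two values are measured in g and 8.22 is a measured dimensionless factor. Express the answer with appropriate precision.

1.30 × 10^2 g

72.1 g − 56.27 g = 15.83 g; the difference is limited to 1 decimal place (3 s.f.).
Carrying full precision, 15.83 × 8.22 = 130.1226 g; 8.22 has 3 s.f., so the result keeps min(3, 3) = 3 s.f.
Rounded to 3 significant figures: 1.30 × 10^2 g.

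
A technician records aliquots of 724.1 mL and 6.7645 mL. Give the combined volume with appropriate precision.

730.9 mL

724.1 mL + 6.7645 mL = 730.8645 mL.
Addition/subtraction keeps the fewest decimal places: 724.1 → 1 decimal place, 6.7645 → 4 decimal places; limit is 1.
Rounded to 1 decimal place: 730.9 mL.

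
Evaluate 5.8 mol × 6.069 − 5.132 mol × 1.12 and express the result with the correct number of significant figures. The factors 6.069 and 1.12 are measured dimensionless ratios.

5.8 × 6.069 = 35.2002 → 35 mol (2 s.f., last digit at the 10^0 place).
5.132 × 1.12 = 5.74784 → 5.75 mol (3 s.f., last digit at the 10^-2 place).
Difference: 29.45236 mol; keep the coarser place, 10^0.
Result: 29 mol.

29 mol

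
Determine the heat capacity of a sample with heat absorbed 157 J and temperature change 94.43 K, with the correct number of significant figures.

1.66 J/K

heat capacity = 157 J ÷ 94.43 K = 1.66260722228… J/K.
157 has 3 significant figures; 94.43 has 4.
Division/multiplication keeps the fewest: 3 significant figures.
Rounded: 1.66 J/K.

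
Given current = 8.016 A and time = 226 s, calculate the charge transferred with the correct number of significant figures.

charge transferred = 8.016 A × 226 s = 1811.616 C.
8.016 has 4 significant figures; 226 has 3.
Division/multiplication keeps the fewest: 3 significant figures.
Rounded: 1.81 × 10^3 C.

1.81 × 10^3 C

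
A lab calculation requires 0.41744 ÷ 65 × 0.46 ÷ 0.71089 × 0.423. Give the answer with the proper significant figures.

0.41744 ÷ 65 × 0.46 ÷ 0.71089 × 0.423 = 0.00175782849018…
Multiplication/division keeps the fewest significant figures: 0.41744 → 5 s.f., 65 → 2 s.f., 0.46 → 2 s.f., 0.71089 → 5 s.f., 0.423 → 3 s.f.; limit is 2.
Rounded to 2 significant figures: 0.0018.

0.0018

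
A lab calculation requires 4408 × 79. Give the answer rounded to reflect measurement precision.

4408 × 79 = 348232
Multiplication/division keeps the fewest significant figures: 4408 → 4 s.f., 79 → 2 s.f.; limit is 2.
Rounded to 2 significant figures: 3.5 × 10⁵.

3.5 × 10⁵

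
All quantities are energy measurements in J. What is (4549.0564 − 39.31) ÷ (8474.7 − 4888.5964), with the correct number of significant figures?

1.2576

4549.0564 − 39.31 = 4509.7464, limited to 2 d.p. → 6 s.f.; 8474.7 − 4888.5964 = 3586.1036, limited to 1 d.p. → 5 s.f.
Carrying full precision, 4509.7464 ÷ 3586.1036 = 1.25756166107…; keep min(6, 5) = 5 s.f.
Rounded to 5 significant figures: 1.2576.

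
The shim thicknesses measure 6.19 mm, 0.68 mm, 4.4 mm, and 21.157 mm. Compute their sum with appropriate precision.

32.4 mm

6.19 mm + 0.68 mm + 4.4 mm + 21.157 mm = 32.427 mm.
Addition/subtraction keeps the fewest decimal places: 6.19 → 2 decimal places, 0.68 → 2 decimal places, 4.4 → 1 decimal place, 21.157 → 3 decimal places; limit is 1.
Rounded to 1 decimal place: 32.4 mm.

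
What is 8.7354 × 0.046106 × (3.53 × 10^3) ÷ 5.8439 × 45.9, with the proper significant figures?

8.7354 × 0.046106 × (3.53 × 10^3) ÷ 5.8439 × 45.9 = 11166.700227…
Multiplication/division keeps the fewest significant figures: 8.7354 → 5 s.f., 0.046106 → 5 s.f., 3.53 × 10^3 → 3 s.f., 5.8439 → 5 s.f., 45.9 → 3 s.f.; limit is 3.
Rounded to 3 significant figures: 1.12 × 10^4.

1.12 × 10^4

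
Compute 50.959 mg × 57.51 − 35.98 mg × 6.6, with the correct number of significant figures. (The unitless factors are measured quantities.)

50.959 × 57.51 = 2930.65209 → 2931 mg (4 s.f., last digit at the 10^0 place).
35.98 × 6.6 = 237.468 → 2.4 × 10^2 mg (2 s.f., last digit at the 10^1 place).
Difference: 2693.18409 mg; keep the coarser place, 10^1.
Result: 2.69 × 10^3 mg.

2.69 × 10^3 mg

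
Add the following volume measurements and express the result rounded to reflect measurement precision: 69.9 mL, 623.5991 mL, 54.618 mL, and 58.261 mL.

69.9 mL + 623.5991 mL + 54.618 mL + 58.261 mL = 806.3781 mL.
Addition/subtraction keeps the fewest decimal places: 69.9 → 1 decimal place, 623.5991 → 4 decimal places, 54.618 → 3 decimal places, 58.261 → 3 decimal places; limit is 1.
Rounded to 1 decimal place: 8.064 × 10² mL.

8.064 × 10² mL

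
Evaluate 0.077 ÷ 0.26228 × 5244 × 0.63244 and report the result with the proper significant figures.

0.077 ÷ 0.26228 × 5244 × 0.63244 = 973.66052585…
Multiplication/division keeps the fewest significant figures: 0.077 → 2 s.f., 0.26228 → 5 s.f., 5244 → 4 s.f., 0.63244 → 5 s.f.; limit is 2.
Rounded to 2 significant figures: 9.7 × 10^2.

9.7 × 10^2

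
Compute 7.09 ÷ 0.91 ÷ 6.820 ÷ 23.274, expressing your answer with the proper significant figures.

7.09 ÷ 0.91 ÷ 6.820 ÷ 23.274 = 0.0490850726612…
Multiplication/division keeps the fewest significant figures: 7.09 → 3 s.f., 0.91 → 2 s.f., 6.820 → 4 s.f., 23.274 → 5 s.f.; limit is 2.
Rounded to 2 significant figures: 0.049.

0.049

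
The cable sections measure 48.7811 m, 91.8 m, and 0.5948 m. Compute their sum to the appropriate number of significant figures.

141.2 m

48.7811 m + 91.8 m + 0.5948 m = 141.1759 m.
Addition/subtraction keeps the fewest decimal places: 48.7811 → 4 decimal places, 91.8 → 1 decimal place, 0.5948 → 4 decimal places; limit is 1.
Rounded to 1 decimal place: 141.2 m.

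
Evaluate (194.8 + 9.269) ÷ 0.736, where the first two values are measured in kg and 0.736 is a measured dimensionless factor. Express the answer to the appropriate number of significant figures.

277 kg

194.8 kg + 9.269 kg = 204.069 kg; the sum is limited to 1 decimal place (4 s.f.).
Carrying full precision, 204.069 ÷ 0.736 = 277.267663043… kg; 0.736 has 3 s.f., so the result keeps min(4, 3) = 3 s.f.
Rounded to 3 significant figures: 277 kg.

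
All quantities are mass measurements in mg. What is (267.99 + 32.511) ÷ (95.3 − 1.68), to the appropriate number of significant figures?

3.21

267.99 + 32.511 = 300.501, limited to 2 d.p. → 5 s.f.; 95.3 − 1.68 = 93.62, limited to 1 d.p. → 3 s.f.
Carrying full precision, 300.501 ÷ 93.62 = 3.20979491562…; keep min(5, 3) = 3 s.f.
Rounded to 3 significant figures: 3.21.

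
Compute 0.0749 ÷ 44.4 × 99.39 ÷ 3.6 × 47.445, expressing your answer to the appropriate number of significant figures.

0.0749 ÷ 44.4 × 99.39 ÷ 3.6 × 47.445 = 2.20968052675…
Multiplication/division keeps the fewest significant figures: 0.0749 → 3 s.f., 44.4 → 3 s.f., 99.39 → 4 s.f., 3.6 → 2 s.f., 47.445 → 5 s.f.; limit is 2.
Rounded to 2 significant figures: 2.2.

2.2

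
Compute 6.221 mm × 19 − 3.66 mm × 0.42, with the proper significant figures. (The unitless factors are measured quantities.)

6.221 × 19 = 118.199 → 1.2 × 10^2 mm (2 s.f., last digit at the 10^1 place).
3.66 × 0.42 = 1.5372 → 1.5 mm (2 s.f., last digit at the 10^-1 place).
Difference: 116.6618 mm; keep the coarser place, 10^1.
Result: 1.2 × 10^2 mm.

1.2 × 10^2 mm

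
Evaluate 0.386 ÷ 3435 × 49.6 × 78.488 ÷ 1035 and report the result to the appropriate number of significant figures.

4.23 × 10^-4

0.386 ÷ 3435 × 49.6 × 78.488 ÷ 1035 = 0.000422673629039…
Multiplication/division keeps the fewest significant figures: 0.386 → 3 s.f., 3435 → 4 s.f., 49.6 → 3 s.f., 78.488 → 5 s.f., 1035 → 4 s.f.; limit is 3.
Rounded to 3 significant figures: 4.23 × 10^-4.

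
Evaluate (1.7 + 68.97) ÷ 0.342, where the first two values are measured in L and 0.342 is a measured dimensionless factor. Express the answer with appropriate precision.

207 L

1.7 L + 68.97 L = 70.67 L; the sum is limited to 1 decimal place (3 s.f.).
Carrying full precision, 70.67 ÷ 0.342 = 206.637426901… L; 0.342 has 3 s.f., so the result keeps min(3, 3) = 3 s.f.
Rounded to 3 significant figures: 207 L.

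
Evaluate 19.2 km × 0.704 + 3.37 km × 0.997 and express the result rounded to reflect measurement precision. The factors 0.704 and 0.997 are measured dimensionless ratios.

16.9 km

19.2 × 0.704 = 13.5168 → 13.5 km (3 s.f., last digit at the 10^-1 place).
3.37 × 0.997 = 3.35989 → 3.36 km (3 s.f., last digit at the 10^-2 place).
Sum: 16.87669 km; keep the coarser place, 10^-1.
Result: 16.9 km.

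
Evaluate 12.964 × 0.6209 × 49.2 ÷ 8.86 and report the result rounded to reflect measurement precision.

44.7

12.964 × 0.6209 × 49.2 ÷ 8.86 = 44.6984087946…
Multiplication/division keeps the fewest significant figures: 12.964 → 5 s.f., 0.6209 → 4 s.f., 49.2 → 3 s.f., 8.86 → 3 s.f.; limit is 3.
Rounded to 3 significant figures: 44.7.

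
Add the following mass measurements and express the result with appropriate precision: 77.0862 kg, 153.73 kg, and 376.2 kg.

77.0862 kg + 153.73 kg + 376.2 kg = 607.0162 kg.
Addition/subtraction keeps the fewest decimal places: 77.0862 → 4 decimal places, 153.73 → 2 decimal places, 376.2 → 1 decimal place; limit is 1.
Rounded to 1 decimal place: 607.0 kg.

607.0 kg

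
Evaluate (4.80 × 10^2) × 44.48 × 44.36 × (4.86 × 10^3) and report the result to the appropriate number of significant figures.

4.60 × 10^9

(4.80 × 10^2) × 44.48 × 44.36 × (4.86 × 10^3) = 4.60292419584 × 10^9
Multiplication/division keeps the fewest significant figures: 4.80 × 10^2 → 3 s.f., 44.48 → 4 s.f., 44.36 → 4 s.f., 4.86 × 10^3 → 3 s.f.; limit is 3.
Rounded to 3 significant figures: 4.60 × 10^9.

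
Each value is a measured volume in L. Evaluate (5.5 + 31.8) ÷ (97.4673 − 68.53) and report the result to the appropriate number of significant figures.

5.5 + 31.8 = 37.3, limited to 1 d.p. → 3 s.f.; 97.4673 − 68.53 = 28.9373, limited to 2 d.p. → 4 s.f.
Carrying full precision, 37.3 ÷ 28.9373 = 1.28899379002…; keep min(3, 4) = 3 s.f.
Rounded to 3 significant figures: 1.29.

1.29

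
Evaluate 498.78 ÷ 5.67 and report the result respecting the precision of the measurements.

88.0

498.78 ÷ 5.67 = 87.9682539683…
Multiplication/division keeps the fewest significant figures: 498.78 → 5 s.f., 5.67 → 3 s.f.; limit is 3.
Rounded to 3 significant figures: 88.0.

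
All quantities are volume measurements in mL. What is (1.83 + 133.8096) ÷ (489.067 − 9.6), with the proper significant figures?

1.83 + 133.8096 = 135.6396, limited to 2 d.p. → 5 s.f.; 489.067 − 9.6 = 479.467, limited to 1 d.p. → 4 s.f.
Carrying full precision, 135.6396 ÷ 479.467 = 0.282896633136…; keep min(5, 4) = 4 s.f.
Rounded to 4 significant figures: 2.829 × 10^-1.

2.829 × 10^-1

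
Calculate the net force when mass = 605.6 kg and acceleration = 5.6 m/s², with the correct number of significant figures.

3.4 × 10^3 N

net force = 605.6 kg × 5.6 m/s² = 3391.36 N.
605.6 has 4 significant figures; 5.6 has 2.
Division/multiplication keeps the fewest: 2 significant figures.
Rounded: 3.4 × 10^3 N.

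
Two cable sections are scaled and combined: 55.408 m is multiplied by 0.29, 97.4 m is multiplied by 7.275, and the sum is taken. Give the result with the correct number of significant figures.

725 m

55.408 × 0.29 = 16.06832 → 16 m (2 s.f., last digit at the 10^0 place).
97.4 × 7.275 = 708.585 → 709 m (3 s.f., last digit at the 10^0 place).
Sum: 724.65332 m; keep the coarser place, 10^0.
Result: 725 m.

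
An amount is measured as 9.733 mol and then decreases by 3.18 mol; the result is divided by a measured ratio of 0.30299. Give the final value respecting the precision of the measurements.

9.733 mol − 3.18 mol = 6.553 mol; the difference is limited to 2 decimal places (3 s.f.).
Carrying full precision, 6.553 ÷ 0.30299 = 21.6277764943… mol; 0.30299 has 5 s.f., so the result keeps min(3, 5) = 3 s.f.
Rounded to 3 significant figures: 21.6 mol.

21.6 mol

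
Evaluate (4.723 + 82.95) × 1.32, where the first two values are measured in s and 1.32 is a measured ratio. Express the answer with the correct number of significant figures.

116 s

4.723 s + 82.95 s = 87.673 s; the sum is limited to 2 decimal places (4 s.f.).
Carrying full precision, 87.673 × 1.32 = 115.72836 s; 1.32 has 3 s.f., so the result keeps min(4, 3) = 3 s.f.
Rounded to 3 significant figures: 116 s.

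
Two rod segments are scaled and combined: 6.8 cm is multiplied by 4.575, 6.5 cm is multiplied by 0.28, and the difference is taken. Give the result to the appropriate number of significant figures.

29 cm

6.8 × 4.575 = 31.11 → 31 cm (2 s.f., last digit at the 10^0 place).
6.5 × 0.28 = 1.82 → 1.8 cm (2 s.f., last digit at the 10^-1 place).
Difference: 29.29 cm; keep the coarser place, 10^0.
Result: 29 cm.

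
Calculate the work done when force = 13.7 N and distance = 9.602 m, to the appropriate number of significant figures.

132 J

work done = 13.7 N × 9.602 m = 131.5474 J.
13.7 has 3 significant figures; 9.602 has 4.
Division/multiplication keeps the fewest: 3 significant figures.
Rounded: 132 J.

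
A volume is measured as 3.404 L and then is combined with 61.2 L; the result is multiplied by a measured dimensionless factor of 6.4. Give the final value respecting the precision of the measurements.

4.1 × 10² L

3.404 L + 61.2 L = 64.604 L; the sum is limited to 1 decimal place (3 s.f.).
Carrying full precision, 64.604 × 6.4 = 413.4656 L; 6.4 has 2 s.f., so the result keeps min(3, 2) = 2 s.f.
Rounded to 2 significant figures: 4.1 × 10² L.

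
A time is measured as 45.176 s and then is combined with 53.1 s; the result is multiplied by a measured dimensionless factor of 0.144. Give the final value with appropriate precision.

14.2 s

45.176 s + 53.1 s = 98.276 s; the sum is limited to 1 decimal place (3 s.f.).
Carrying full precision, 98.276 × 0.144 = 14.151744 s; 0.144 has 3 s.f., so the result keeps min(3, 3) = 3 s.f.
Rounded to 3 significant figures: 14.2 s.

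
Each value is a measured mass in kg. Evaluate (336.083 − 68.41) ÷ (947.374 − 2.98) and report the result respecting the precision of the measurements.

336.083 − 68.41 = 267.673, limited to 2 d.p. → 5 s.f.; 947.374 − 2.98 = 944.394, limited to 2 d.p. → 5 s.f.
Carrying full precision, 267.673 ÷ 944.394 = 0.283433609277…; keep min(5, 5) = 5 s.f.
Rounded to 5 significant figures: 0.28343.

0.28343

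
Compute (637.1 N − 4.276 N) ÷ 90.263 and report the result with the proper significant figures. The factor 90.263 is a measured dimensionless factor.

7.011 N

637.1 N − 4.276 N = 632.824 N; the difference is limited to 1 decimal place (4 s.f.).
Carrying full precision, 632.824 ÷ 90.263 = 7.01089039806… N; 90.263 has 5 s.f., so the result keeps min(4, 5) = 4 s.f.
Rounded to 4 significant figures: 7.011 N.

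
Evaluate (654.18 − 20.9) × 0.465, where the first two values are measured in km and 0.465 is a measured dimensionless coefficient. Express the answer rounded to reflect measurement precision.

2.94 × 10² km

654.18 km − 20.9 km = 633.28 km; the difference is limited to 1 decimal place (4 s.f.).
Carrying full precision, 633.28 × 0.465 = 294.4752 km; 0.465 has 3 s.f., so the result keeps min(4, 3) = 3 s.f.
Rounded to 3 significant figures: 2.94 × 10² km.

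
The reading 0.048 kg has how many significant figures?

2

0.048: leading zeros are not significant.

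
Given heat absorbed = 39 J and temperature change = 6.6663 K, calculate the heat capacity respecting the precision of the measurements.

5.9 J/K

heat capacity = 39 J ÷ 6.6663 K = 5.8503217677… J/K.
39 has 2 significant figures; 6.6663 has 5.
Division/multiplication keeps the fewest: 2 significant figures.
Rounded: 5.9 J/K.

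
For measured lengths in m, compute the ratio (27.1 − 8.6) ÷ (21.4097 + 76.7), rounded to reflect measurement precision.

0.189

27.1 − 8.6 = 18.5, limited to 1 d.p. → 3 s.f.; 21.4097 + 76.7 = 98.1097, limited to 1 d.p. → 3 s.f.
Carrying full precision, 18.5 ÷ 98.1097 = 0.188564433486…; keep min(3, 3) = 3 s.f.
Rounded to 3 significant figures: 0.189.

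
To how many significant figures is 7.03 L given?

7.03: zeros between nonzero digits are significant.

3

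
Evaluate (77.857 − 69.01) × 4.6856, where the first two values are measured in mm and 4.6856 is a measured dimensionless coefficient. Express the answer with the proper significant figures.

41.5 mm

77.857 mm − 69.01 mm = 8.847 mm; the difference is limited to 2 decimal places (3 s.f.).
Carrying full precision, 8.847 × 4.6856 = 41.4535032 mm; 4.6856 has 5 s.f., so the result keeps min(3, 5) = 3 s.f.
Rounded to 3 significant figures: 41.5 mm.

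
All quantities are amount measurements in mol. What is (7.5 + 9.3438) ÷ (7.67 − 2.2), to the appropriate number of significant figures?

7.5 + 9.3438 = 16.8438, limited to 1 d.p. → 3 s.f.; 7.67 − 2.2 = 5.47, limited to 1 d.p. → 2 s.f.
Carrying full precision, 16.8438 ÷ 5.47 = 3.07930530165…; keep min(3, 2) = 2 s.f.
Rounded to 2 significant figures: 3.1.

3.1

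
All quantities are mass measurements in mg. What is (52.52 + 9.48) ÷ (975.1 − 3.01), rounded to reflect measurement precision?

52.52 + 9.48 = 62.00, limited to 2 d.p. → 4 s.f.; 975.1 − 3.01 = 972.09, limited to 1 d.p. → 4 s.f.
Carrying full precision, 62.00 ÷ 972.09 = 0.0637801026654…; keep min(4, 4) = 4 s.f.
Rounded to 4 significant figures: 0.06378.

0.06378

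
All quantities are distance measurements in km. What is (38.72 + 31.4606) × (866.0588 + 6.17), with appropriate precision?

6.121 × 10⁴ km²

38.72 + 31.4606 = 70.1806, limited to 2 d.p. → 4 s.f.; 866.0588 + 6.17 = 872.2288, limited to 2 d.p. → 5 s.f.
Carrying full precision, 70.1806 × 872.2288 = 61213.5405213…; keep min(4, 5) = 4 s.f.
Rounded to 4 significant figures: 6.121 × 10⁴ km².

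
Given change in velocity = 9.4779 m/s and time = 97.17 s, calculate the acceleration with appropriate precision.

acceleration = 9.4779 m/s ÷ 97.17 s = 0.0975393640012… m/s².
9.4779 has 5 significant figures; 97.17 has 4.
Division/multiplication keeps the fewest: 4 significant figures.
Rounded: 0.09754 m/s².

0.09754 m/s²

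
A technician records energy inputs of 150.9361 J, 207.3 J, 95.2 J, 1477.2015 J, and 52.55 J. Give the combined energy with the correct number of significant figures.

1983.2 J

150.9361 J + 207.3 J + 95.2 J + 1477.2015 J + 52.55 J = 1983.1876 J.
Addition/subtraction keeps the fewest decimal places: 150.9361 → 4 decimal places, 207.3 → 1 decimal place, 95.2 → 1 decimal place, 1477.2015 → 4 decimal places, 52.55 → 2 decimal places; limit is 1.
Rounded to 1 decimal place: 1983.2 J.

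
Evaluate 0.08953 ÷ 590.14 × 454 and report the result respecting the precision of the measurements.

0.08953 ÷ 590.14 × 454 = 0.0688762327583…
Multiplication/division keeps the fewest significant figures: 0.08953 → 4 s.f., 590.14 → 5 s.f., 454 → 3 s.f.; limit is 3.
Rounded to 3 significant figures: 0.0689.

0.0689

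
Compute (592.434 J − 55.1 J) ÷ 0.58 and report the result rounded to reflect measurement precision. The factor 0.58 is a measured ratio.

9.3 × 10^2 J

592.434 J − 55.1 J = 537.334 J; the difference is limited to 1 decimal place (4 s.f.).
Carrying full precision, 537.334 ÷ 0.58 = 926.437931034… J; 0.58 has 2 s.f., so the result keeps min(4, 2) = 2 s.f.
Rounded to 2 significant figures: 9.3 × 10^2 J.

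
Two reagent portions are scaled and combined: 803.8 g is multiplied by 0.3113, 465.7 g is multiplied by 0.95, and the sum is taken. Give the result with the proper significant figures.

6.9 × 10^2 g

803.8 × 0.3113 = 250.22294 → 250.2 g (4 s.f., last digit at the 10^-1 place).
465.7 × 0.95 = 442.415 → 4.4 × 10^2 g (2 s.f., last digit at the 10^1 place).
Sum: 692.63794 g; keep the coarser place, 10^1.
Result: 6.9 × 10^2 g.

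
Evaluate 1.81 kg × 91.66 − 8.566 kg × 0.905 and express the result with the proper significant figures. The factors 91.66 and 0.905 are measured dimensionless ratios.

1.81 × 91.66 = 165.9046 → 166 kg (3 s.f., last digit at the 10^0 place).
8.566 × 0.905 = 7.75223 → 7.75 kg (3 s.f., last digit at the 10^-2 place).
Difference: 158.15237 kg; keep the coarser place, 10^0.
Result: 158 kg.

158 kg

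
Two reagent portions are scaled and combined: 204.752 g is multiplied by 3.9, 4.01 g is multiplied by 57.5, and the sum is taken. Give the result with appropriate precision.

1.03 × 10³ g

204.752 × 3.9 = 798.5328 → 8.0 × 10² g (2 s.f., last digit at the 10^1 place).
4.01 × 57.5 = 230.575 → 231 g (3 s.f., last digit at the 10^0 place).
Sum: 1029.1078 g; keep the coarser place, 10^1.
Result: 1.03 × 10³ g.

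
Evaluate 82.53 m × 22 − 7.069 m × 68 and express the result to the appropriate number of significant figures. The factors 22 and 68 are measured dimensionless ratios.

1.3 × 10^3 m

82.53 × 22 = 1815.66 → 1.8 × 10^3 m (2 s.f., last digit at the 10^2 place).
7.069 × 68 = 480.692 → 4.8 × 10^2 m (2 s.f., last digit at the 10^1 place).
Difference: 1334.968 m; keep the coarser place, 10^2.
Result: 1.3 × 10^3 m.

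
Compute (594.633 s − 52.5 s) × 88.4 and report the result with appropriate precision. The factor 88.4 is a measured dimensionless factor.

594.633 s − 52.5 s = 542.133 s; the difference is limited to 1 decimal place (4 s.f.).
Carrying full precision, 542.133 × 88.4 = 47924.5572 s; 88.4 has 3 s.f., so the result keeps min(4, 3) = 3 s.f.
Rounded to 3 significant figures: 4.79 × 10⁴ s.

4.79 × 10⁴ s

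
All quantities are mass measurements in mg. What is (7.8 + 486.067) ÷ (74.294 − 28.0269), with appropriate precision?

10.67

7.8 + 486.067 = 493.867, limited to 1 d.p. → 4 s.f.; 74.294 − 28.0269 = 46.2671, limited to 3 d.p. → 5 s.f.
Carrying full precision, 493.867 ÷ 46.2671 = 10.6742588146…; keep min(4, 5) = 4 s.f.
Rounded to 4 significant figures: 10.67.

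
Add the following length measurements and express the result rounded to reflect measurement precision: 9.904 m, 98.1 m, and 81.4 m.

189.4 m

9.904 m + 98.1 m + 81.4 m = 189.404 m.
Addition/subtraction keeps the fewest decimal places: 9.904 → 3 decimal places, 98.1 → 1 decimal place, 81.4 → 1 decimal place; limit is 1.
Rounded to 1 decimal place: 189.4 m.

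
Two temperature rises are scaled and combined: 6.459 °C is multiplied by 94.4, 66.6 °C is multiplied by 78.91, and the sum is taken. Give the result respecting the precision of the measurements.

6.459 × 94.4 = 609.7296 → 6.10 × 10² °C (3 s.f., last digit at the 10^0 place).
66.6 × 78.91 = 5255.406 → 5.26 × 10³ °C (3 s.f., last digit at the 10^1 place).
Sum: 5865.1356 °C; keep the coarser place, 10^1.
Result: 5.87 × 10³ °C.

5.87 × 10³ °C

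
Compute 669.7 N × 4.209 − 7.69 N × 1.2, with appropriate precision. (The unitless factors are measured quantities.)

2.810 × 10^3 N

669.7 × 4.209 = 2818.7673 → 2819 N (4 s.f., last digit at the 10^0 place).
7.69 × 1.2 = 9.228 → 9.2 N (2 s.f., last digit at the 10^-1 place).
Difference: 2809.5393 N; keep the coarser place, 10^0.
Result: 2.810 × 10^3 N.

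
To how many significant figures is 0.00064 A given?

2

0.00064: leading zeros are not significant.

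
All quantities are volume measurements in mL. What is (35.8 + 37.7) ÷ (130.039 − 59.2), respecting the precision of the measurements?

35.8 + 37.7 = 73.5, limited to 1 d.p. → 3 s.f.; 130.039 − 59.2 = 70.839, limited to 1 d.p. → 3 s.f.
Carrying full precision, 73.5 ÷ 70.839 = 1.0375640537…; keep min(3, 3) = 3 s.f.
Rounded to 3 significant figures: 1.04.

1.04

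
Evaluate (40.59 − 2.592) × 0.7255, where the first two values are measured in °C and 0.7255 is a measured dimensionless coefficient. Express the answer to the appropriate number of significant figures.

40.59 °C − 2.592 °C = 37.998 °C; the difference is limited to 2 decimal places (4 s.f.).
Carrying full precision, 37.998 × 0.7255 = 27.567549 °C; 0.7255 has 4 s.f., so the result keeps min(4, 4) = 4 s.f.
Rounded to 4 significant figures: 27.57 °C.

27.57 °C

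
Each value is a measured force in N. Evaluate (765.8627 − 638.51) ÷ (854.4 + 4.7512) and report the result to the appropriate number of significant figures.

765.8627 − 638.51 = 127.3527, limited to 2 d.p. → 5 s.f.; 854.4 + 4.7512 = 859.1512, limited to 1 d.p. → 4 s.f.
Carrying full precision, 127.3527 ÷ 859.1512 = 0.148230835271…; keep min(5, 4) = 4 s.f.
Rounded to 4 significant figures: 0.1482.

0.1482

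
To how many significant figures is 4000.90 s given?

6

4000.90: trailing zeros after a decimal point are significant; zeros between nonzero digits are significant.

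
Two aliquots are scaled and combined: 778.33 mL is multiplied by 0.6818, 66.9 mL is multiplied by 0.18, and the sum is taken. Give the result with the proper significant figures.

543 mL

778.33 × 0.6818 = 530.665394 → 530.7 mL (4 s.f., last digit at the 10^-1 place).
66.9 × 0.18 = 12.042 → 12 mL (2 s.f., last digit at the 10^0 place).
Sum: 542.707394 mL; keep the coarser place, 10^0.
Result: 543 mL.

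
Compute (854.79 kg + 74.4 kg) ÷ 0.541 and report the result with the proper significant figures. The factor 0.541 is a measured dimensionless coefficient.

854.79 kg + 74.4 kg = 929.19 kg; the sum is limited to 1 decimal place (4 s.f.).
Carrying full precision, 929.19 ÷ 0.541 = 1717.54158965… kg; 0.541 has 3 s.f., so the result keeps min(4, 3) = 3 s.f.
Rounded to 3 significant figures: 1.72 × 10^3 kg.

1.72 × 10^3 kg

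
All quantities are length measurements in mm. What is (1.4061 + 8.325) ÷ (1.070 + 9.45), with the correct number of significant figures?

0.9250

1.4061 + 8.325 = 9.7311, limited to 3 d.p. → 4 s.f.; 1.070 + 9.45 = 10.520, limited to 2 d.p. → 4 s.f.
Carrying full precision, 9.7311 ÷ 10.520 = 0.925009505703…; keep min(4, 4) = 4 s.f.
Rounded to 4 significant figures: 0.9250.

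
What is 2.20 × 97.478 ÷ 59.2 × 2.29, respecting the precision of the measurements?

8.30

2.20 × 97.478 ÷ 59.2 × 2.29 = 8.29550952703…
Multiplication/division keeps the fewest significant figures: 2.20 → 3 s.f., 97.478 → 5 s.f., 59.2 → 3 s.f., 2.29 → 3 s.f.; limit is 3.
Rounded to 3 significant figures: 8.30.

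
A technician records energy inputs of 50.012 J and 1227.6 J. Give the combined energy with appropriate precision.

1277.6 J

50.012 J + 1227.6 J = 1277.612 J.
Addition/subtraction keeps the fewest decimal places: 50.012 → 3 decimal places, 1227.6 → 1 decimal place; limit is 1.
Rounded to 1 decimal place: 1277.6 J.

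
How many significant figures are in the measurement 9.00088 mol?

6

9.00088: zeros between nonzero digits are significant.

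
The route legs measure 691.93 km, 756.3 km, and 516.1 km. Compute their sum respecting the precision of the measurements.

1964.3 km

691.93 km + 756.3 km + 516.1 km = 1964.33 km.
Addition/subtraction keeps the fewest decimal places: 691.93 → 2 decimal places, 756.3 → 1 decimal place, 516.1 → 1 decimal place; limit is 1.
Rounded to 1 decimal place: 1964.3 km.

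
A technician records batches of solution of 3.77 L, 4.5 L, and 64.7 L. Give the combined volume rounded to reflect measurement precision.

73.0 L

3.77 L + 4.5 L + 64.7 L = 72.97 L.
Addition/subtraction keeps the fewest decimal places: 3.77 → 2 decimal places, 4.5 → 1 decimal place, 64.7 → 1 decimal place; limit is 1.
Rounded to 1 decimal place: 73.0 L.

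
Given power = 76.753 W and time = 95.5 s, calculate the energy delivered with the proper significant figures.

7.33 × 10^3 J

energy delivered = 76.753 W × 95.5 s = 7329.9115 J.
76.753 has 5 significant figures; 95.5 has 3.
Division/multiplication keeps the fewest: 3 significant figures.
Rounded: 7.33 × 10^3 J.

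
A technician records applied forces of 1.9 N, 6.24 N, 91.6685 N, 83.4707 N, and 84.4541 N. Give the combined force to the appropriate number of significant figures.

1.9 N + 6.24 N + 91.6685 N + 83.4707 N + 84.4541 N = 267.7333 N.
Addition/subtraction keeps the fewest decimal places: 1.9 → 1 decimal place, 6.24 → 2 decimal places, 91.6685 → 4 decimal places, 83.4707 → 4 decimal places, 84.4541 → 4 decimal places; limit is 1.
Rounded to 1 decimal place: 267.7 N.

267.7 N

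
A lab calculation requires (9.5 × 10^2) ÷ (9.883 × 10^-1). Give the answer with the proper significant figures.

9.6 × 10^2

(9.5 × 10^2) ÷ (9.883 × 10^-1) = 961.246585045…
Multiplication/division keeps the fewest significant figures: 9.5 × 10^2 → 2 s.f., 9.883 × 10^-1 → 4 s.f.; limit is 2.
Rounded to 2 significant figures: 9.6 × 10^2.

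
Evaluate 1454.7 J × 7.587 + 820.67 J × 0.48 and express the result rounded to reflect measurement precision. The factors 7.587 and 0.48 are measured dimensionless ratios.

1.143 × 10⁴ J

1454.7 × 7.587 = 11036.8089 → 1.104 × 10⁴ J (4 s.f., last digit at the 10^1 place).
820.67 × 0.48 = 393.9216 → 3.9 × 10² J (2 s.f., last digit at the 10^1 place).
Sum: 11430.7305 J; keep the coarser place, 10^1.
Result: 1.143 × 10⁴ J.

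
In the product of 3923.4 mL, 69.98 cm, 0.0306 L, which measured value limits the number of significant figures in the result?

3923.4 mL → 5 s.f.; 69.98 cm → 4 s.f.; 0.0306 L → 3 s.f.
The fewest is 3 significant figures, from 0.0306 L.

0.0306 L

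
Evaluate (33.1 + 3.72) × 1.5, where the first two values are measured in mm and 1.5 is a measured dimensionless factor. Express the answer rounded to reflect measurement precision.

55 mm

33.1 mm + 3.72 mm = 36.82 mm; the sum is limited to 1 decimal place (3 s.f.).
Carrying full precision, 36.82 × 1.5 = 55.23 mm; 1.5 has 2 s.f., so the result keeps min(3, 2) = 2 s.f.
Rounded to 2 significant figures: 55 mm.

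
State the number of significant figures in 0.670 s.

3

0.670: leading zeros are not significant; trailing zeros after a decimal point are significant.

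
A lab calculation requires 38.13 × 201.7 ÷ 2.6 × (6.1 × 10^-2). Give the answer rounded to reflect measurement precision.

38.13 × 201.7 ÷ 2.6 × (6.1 × 10^-2) = 180.438492692…
Multiplication/division keeps the fewest significant figures: 38.13 → 4 s.f., 201.7 → 4 s.f., 2.6 → 2 s.f., 6.1 × 10^-2 → 2 s.f.; limit is 2.
Rounded to 2 significant figures: 1.8 × 10^2.

1.8 × 10^2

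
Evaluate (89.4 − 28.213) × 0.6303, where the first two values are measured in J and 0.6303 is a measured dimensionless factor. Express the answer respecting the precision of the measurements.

38.6 J

89.4 J − 28.213 J = 61.187 J; the difference is limited to 1 decimal place (3 s.f.).
Carrying full precision, 61.187 × 0.6303 = 38.5661661 J; 0.6303 has 4 s.f., so the result keeps min(3, 4) = 3 s.f.
Rounded to 3 significant figures: 38.6 J.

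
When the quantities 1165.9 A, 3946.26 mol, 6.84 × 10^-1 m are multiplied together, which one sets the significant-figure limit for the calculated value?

1165.9 A → 5 s.f.; 3946.26 mol → 6 s.f.; 6.84 × 10^-1 m → 3 s.f.
The fewest is 3 significant figures, from 6.84 × 10^-1 m.

6.84 × 10^-1 m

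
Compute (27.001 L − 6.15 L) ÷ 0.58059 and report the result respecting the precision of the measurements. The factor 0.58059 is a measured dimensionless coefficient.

27.001 L − 6.15 L = 20.851 L; the difference is limited to 2 decimal places (4 s.f.).
Carrying full precision, 20.851 ÷ 0.58059 = 35.913467335… L; 0.58059 has 5 s.f., so the result keeps min(4, 5) = 4 s.f.
Rounded to 4 significant figures: 35.91 L.

35.91 L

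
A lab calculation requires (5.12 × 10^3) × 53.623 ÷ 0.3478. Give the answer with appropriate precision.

7.89 × 10^5

(5.12 × 10^3) × 53.623 ÷ 0.3478 = 789389.764232…
Multiplication/division keeps the fewest significant figures: 5.12 × 10^3 → 3 s.f., 53.623 → 5 s.f., 0.3478 → 4 s.f.; limit is 3.
Rounded to 3 significant figures: 7.89 × 10^5.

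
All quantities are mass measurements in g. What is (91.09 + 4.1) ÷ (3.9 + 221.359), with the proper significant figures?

91.09 + 4.1 = 95.19, limited to 1 d.p. → 3 s.f.; 3.9 + 221.359 = 225.259, limited to 1 d.p. → 4 s.f.
Carrying full precision, 95.19 ÷ 225.259 = 0.422580229869…; keep min(3, 4) = 3 s.f.
Rounded to 3 significant figures: 0.423.

0.423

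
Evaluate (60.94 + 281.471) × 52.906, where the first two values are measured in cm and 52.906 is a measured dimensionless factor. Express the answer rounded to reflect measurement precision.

60.94 cm + 281.471 cm = 342.411 cm; the sum is limited to 2 decimal places (5 s.f.).
Carrying full precision, 342.411 × 52.906 = 18115.596366 cm; 52.906 has 5 s.f., so the result keeps min(5, 5) = 5 s.f.
Rounded to 5 significant figures: 18116 cm.

18116 cm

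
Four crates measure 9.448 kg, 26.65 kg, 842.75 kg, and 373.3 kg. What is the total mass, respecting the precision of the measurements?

9.448 kg + 26.65 kg + 842.75 kg + 373.3 kg = 1252.148 kg.
Addition/subtraction keeps the fewest decimal places: 9.448 → 3 decimal places, 26.65 → 2 decimal places, 842.75 → 2 decimal places, 373.3 → 1 decimal place; limit is 1.
Rounded to 1 decimal place: 1252.1 kg.

1252.1 kg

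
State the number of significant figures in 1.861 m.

4

1.861: every digit is nonzero and significant.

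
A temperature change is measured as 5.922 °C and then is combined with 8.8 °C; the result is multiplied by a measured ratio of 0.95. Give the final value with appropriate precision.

5.922 °C + 8.8 °C = 14.722 °C; the sum is limited to 1 decimal place (3 s.f.).
Carrying full precision, 14.722 × 0.95 = 13.9859 °C; 0.95 has 2 s.f., so the result keeps min(3, 2) = 2 s.f.
Rounded to 2 significant figures: 14 °C.

14 °C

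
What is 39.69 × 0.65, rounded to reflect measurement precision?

39.69 × 0.65 = 25.7985
Multiplication/division keeps the fewest significant figures: 39.69 → 4 s.f., 0.65 → 2 s.f.; limit is 2.
Rounded to 2 significant figures: 26.

26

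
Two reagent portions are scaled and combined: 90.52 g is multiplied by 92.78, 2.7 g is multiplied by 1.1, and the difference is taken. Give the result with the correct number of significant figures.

8.395 × 10³ g

90.52 × 92.78 = 8398.4456 → 8398 g (4 s.f., last digit at the 10^0 place).
2.7 × 1.1 = 2.97 → 3.0 g (2 s.f., last digit at the 10^-1 place).
Difference: 8395.4756 g; keep the coarser place, 10^0.
Result: 8.395 × 10³ g.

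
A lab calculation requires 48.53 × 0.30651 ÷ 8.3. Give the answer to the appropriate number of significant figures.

48.53 × 0.30651 ÷ 8.3 = 1.79216027711…
Multiplication/division keeps the fewest significant figures: 48.53 → 4 s.f., 0.30651 → 5 s.f., 8.3 → 2 s.f.; limit is 2.
Rounded to 2 significant figures: 1.8.

1.8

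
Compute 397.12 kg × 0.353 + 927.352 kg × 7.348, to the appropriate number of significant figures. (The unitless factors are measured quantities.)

397.12 × 0.353 = 140.18336 → 1.40 × 10² kg (3 s.f., last digit at the 10^0 place).
927.352 × 7.348 = 6814.182496 → 6814 kg (4 s.f., last digit at the 10^0 place).
Sum: 6954.365856 kg; keep the coarser place, 10^0.
Result: 6954 kg.

6954 kg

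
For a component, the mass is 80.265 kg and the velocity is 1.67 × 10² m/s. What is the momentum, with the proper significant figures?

momentum = 80.265 kg × 1.67 × 10² m/s = 13404.255 kg·m/s.
80.265 has 5 significant figures; 1.67 × 10² has 3.
Division/multiplication keeps the fewest: 3 significant figures.
Rounded: 1.34 × 10⁴ kg·m/s.

1.34 × 10⁴ kg·m/s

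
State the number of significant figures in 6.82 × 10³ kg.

6.82 × 10³: in scientific notation every digit of the coefficient is significant.

3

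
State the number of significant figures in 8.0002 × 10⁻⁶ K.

5

8.0002 × 10⁻⁶: in scientific notation every digit of the coefficient is significant.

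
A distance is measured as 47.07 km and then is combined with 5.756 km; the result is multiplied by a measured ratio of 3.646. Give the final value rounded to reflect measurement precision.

192.6 km

47.07 km + 5.756 km = 52.826 km; the sum is limited to 2 decimal places (4 s.f.).
Carrying full precision, 52.826 × 3.646 = 192.603596 km; 3.646 has 4 s.f., so the result keeps min(4, 4) = 4 s.f.
Rounded to 4 significant figures: 192.6 km.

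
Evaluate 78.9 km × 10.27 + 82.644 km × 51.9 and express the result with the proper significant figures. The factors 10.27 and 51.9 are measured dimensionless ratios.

78.9 × 10.27 = 810.303 → 810. km (3 s.f., last digit at the 10^0 place).
82.644 × 51.9 = 4289.2236 → 4.29 × 10^3 km (3 s.f., last digit at the 10^1 place).
Sum: 5099.5266 km; keep the coarser place, 10^1.
Result: 5.10 × 10^3 km.

5.10 × 10^3 km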